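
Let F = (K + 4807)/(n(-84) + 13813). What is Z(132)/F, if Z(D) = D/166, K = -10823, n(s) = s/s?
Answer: -227931/124832 ≈ -1.8259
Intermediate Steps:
n(s) = 1
Z(D) = D/166 (Z(D) = D*(1/166) = D/166)
F = -3008/6907 (F = (-10823 + 4807)/(1 + 13813) = -6016/13814 = -6016*1/13814 = -3008/6907 ≈ -0.43550)
Z(132)/F = ((1/166)*132)/(-3008/6907) = (66/83)*(-6907/3008) = -227931/124832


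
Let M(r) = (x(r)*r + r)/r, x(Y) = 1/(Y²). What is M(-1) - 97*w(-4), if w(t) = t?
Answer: 390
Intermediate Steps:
x(Y) = Y⁻²
M(r) = (r + 1/r)/r (M(r) = (r/r² + r)/r = (1/r + r)/r = (r + 1/r)/r)
M(-1) - 97*w(-4) = (1 + (-1)⁻²) - 97*(-4) = (1 + 1) + 388 = 2 + 388 = 390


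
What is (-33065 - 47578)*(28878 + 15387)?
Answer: -3569662395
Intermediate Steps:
(-33065 - 47578)*(28878 + 15387) = -80643*44265 = -3569662395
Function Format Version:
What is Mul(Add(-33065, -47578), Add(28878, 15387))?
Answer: -3569662395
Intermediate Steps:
Mul(Add(-33065, -47578), Add(28878, 15387)) = Mul(-80643, 44265) = -3569662395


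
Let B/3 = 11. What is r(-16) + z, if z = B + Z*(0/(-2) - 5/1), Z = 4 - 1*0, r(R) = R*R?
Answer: 269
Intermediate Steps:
B = 33 (B = 3*11 = 33)
r(R) = R²
Z = 4 (Z = 4 + 0 = 4)
z = 13 (z = 33 + 4*(0/(-2) - 5/1) = 33 + 4*(0*(-½) - 5*1) = 33 + 4*(0 - 5) = 33 + 4*(-5) = 33 - 20 = 13)
r(-16) + z = (-16)² + 13 = 256 + 13 = 269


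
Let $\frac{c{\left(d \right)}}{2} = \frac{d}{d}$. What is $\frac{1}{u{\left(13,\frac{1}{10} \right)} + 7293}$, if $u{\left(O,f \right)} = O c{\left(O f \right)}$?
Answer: $\frac{1}{7319} \approx 0.00013663$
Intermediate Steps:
$c{\left(d \right)} = 2$ ($c{\left(d \right)} = 2 \frac{d}{d} = 2 \cdot 1 = 2$)
$u{\left(O,f \right)} = 2 O$ ($u{\left(O,f \right)} = O 2 = 2 O$)
$\frac{1}{u{\left(13,\frac{1}{10} \right)} + 7293} = \frac{1}{2 \cdot 13 + 7293} = \frac{1}{26 + 7293} = \frac{1}{7319}$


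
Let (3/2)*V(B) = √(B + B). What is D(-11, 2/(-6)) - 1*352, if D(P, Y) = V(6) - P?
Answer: -341 + 4*√3/3 ≈ -338.69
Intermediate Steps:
V(B) = 2*√2*√B/3 (V(B) = 2*√(B + B)/3 = 2*√(2*B)/3 = 2*(√2*√B)/3 = 2*√2*√B/3)
D(P, Y) = -P + 4*√3/3 (D(P, Y) = 2*√2*√6/3 - P = 4*√3/3 - P = -P + 4*√3/3)
D(-11, 2/(-6)) - 1*352 = (-1*(-11) + 4*√3/3) - 1*352 = (11 + 4*√3/3) - 352 = -341 + 4*√3/3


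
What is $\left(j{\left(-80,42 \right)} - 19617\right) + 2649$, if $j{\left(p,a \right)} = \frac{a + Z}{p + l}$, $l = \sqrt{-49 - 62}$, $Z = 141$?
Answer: $- \frac{110493288}{6511} - \frac{183 i \sqrt{111}}{6511} \approx -16970.0 - 0.29612 i$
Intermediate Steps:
$l = i \sqrt{111}$ ($l = \sqrt{-111} = i \sqrt{111} \approx 10.536 i$)
$j{\left(p,a \right)} = \frac{141 + a}{p + i \sqrt{111}}$ ($j{\left(p,a \right)} = \frac{a + 141}{p + i \sqrt{111}} = \frac{141 + a}{p + i \sqrt{111}}$)
$\left(j{\left(-80,42 \right)} - 19617\right) + 2649 = \left(\frac{141 + 42}{-80 + i \sqrt{111}} - 19617\right) + 2649 = \left(\frac{1}{-80 + i \sqrt{111}} \cdot 183 - 19617\right) + 2649 = \left(\frac{183}{-80 + i \sqrt{111}} - 19617\right) + 2649 = \left(-19617 + \frac{183}{-80 + i \sqrt{111}}\right) + 2649 = -16968 + \frac{183}{-80 + i \sqrt{111}}$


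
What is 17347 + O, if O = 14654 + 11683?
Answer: 43684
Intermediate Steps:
O = 26337
17347 + O = 17347 + 26337 = 43684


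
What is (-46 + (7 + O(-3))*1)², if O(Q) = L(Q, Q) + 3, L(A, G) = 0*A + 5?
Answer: 961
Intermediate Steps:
L(A, G) = 5 (L(A, G) = 0 + 5 = 5)
O(Q) = 8 (O(Q) = 5 + 3 = 8)
(-46 + (7 + O(-3))*1)² = (-46 + (7 + 8)*1)² = (-46 + 15*1)² = (-46 + 15)² = (-31)² = 961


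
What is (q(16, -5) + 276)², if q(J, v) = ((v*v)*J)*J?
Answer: 44568976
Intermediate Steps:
q(J, v) = J²*v² (q(J, v) = (v²*J)*J = (J*v²)*J = J²*v²)
(q(16, -5) + 276)² = (16²*(-5)² + 276)² = (256*25 + 276)² = (6400 + 276)² = 6676² = 44568976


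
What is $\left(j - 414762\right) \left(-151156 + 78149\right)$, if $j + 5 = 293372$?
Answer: $8862684765$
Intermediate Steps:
$j = 293367$ ($j = -5 + 293372 = 293367$)
$\left(j - 414762\right) \left(-151156 + 78149\right) = \left(293367 - 414762\right) \left(-151156 + 78149\right) = \left(293367 - 414762\right) \left(-73007\right) = \left(-121395\right) \left(-73007\right) = 8862684765$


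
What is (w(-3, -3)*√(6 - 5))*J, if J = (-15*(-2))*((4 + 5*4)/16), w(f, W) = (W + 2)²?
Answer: 45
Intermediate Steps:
w(f, W) = (2 + W)²
J = 45 (J = 30*((4 + 20)*(1/16)) = 30*(24*(1/16)) = 30*(3/2) = 45)
(w(-3, -3)*√(6 - 5))*J = ((2 - 3)²*√(6 - 5))*45 = ((-1)²*√1)*45 = (1*1)*45 = 1*45 = 45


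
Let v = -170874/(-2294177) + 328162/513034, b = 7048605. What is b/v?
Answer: 829614325910668989/84052588439 ≈ 9.8702e+6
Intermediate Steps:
v = 420262942195/588495401509 (v = -170874*(-1/2294177) + 328162*(1/513034) = 170874/2294177 + 164081/256517 = 420262942195/588495401509 ≈ 0.71413)
b/v = 7048605/(420262942195/588495401509) = 7048605*(588495401509/420262942195) = 829614325910668989/84052588439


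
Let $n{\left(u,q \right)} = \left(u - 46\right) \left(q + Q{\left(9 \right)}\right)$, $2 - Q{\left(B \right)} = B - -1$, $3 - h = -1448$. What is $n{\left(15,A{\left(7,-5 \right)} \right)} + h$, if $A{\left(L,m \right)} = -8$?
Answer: $1947$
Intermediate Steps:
$h = 1451$ ($h = 3 - -1448 = 3 + 1448 = 1451$)
$Q{\left(B \right)} = 1 - B$ ($Q{\left(B \right)} = 2 - \left(B - -1\right) = 2 - \left(B + 1\right) = 2 - \left(1 + B\right) = 1 - B$)
$n{\left(u,q \right)} = \left(-46 + u\right) \left(-8 + q\right)$ ($n{\left(u,q \right)} = \left(u - 46\right) \left(q + \left(1 - 9\right)\right) = \left(-46 + u\right) \left(q + \left(1 - 9\right)\right) = \left(-46 + u\right) \left(q - 8\right) = \left(-46 + u\right) \left(-8 + q\right)$)
$n{\left(15,A{\left(7,-5 \right)} \right)} + h = \left(368 - -368 - 120 - 120\right) + 1451 = \left(368 + 368 - 120 - 120\right) + 1451 = 496 + 1451 = 1947$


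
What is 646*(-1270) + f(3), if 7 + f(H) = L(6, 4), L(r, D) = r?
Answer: -820421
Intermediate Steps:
f(H) = -1 (f(H) = -7 + 6 = -1)
646*(-1270) + f(3) = 646*(-1270) - 1 = -820420 - 1 = -820421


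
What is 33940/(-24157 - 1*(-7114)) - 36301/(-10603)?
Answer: 11252701/7856823 ≈ 1.4322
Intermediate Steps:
33940/(-24157 - 1*(-7114)) - 36301/(-10603) = 33940/(-24157 + 7114) - 36301*(-1/10603) = 33940/(-17043) + 36301/10603 = 33940*(-1/17043) + 36301/10603 = -33940/17043 + 36301/10603 = 11252701/7856823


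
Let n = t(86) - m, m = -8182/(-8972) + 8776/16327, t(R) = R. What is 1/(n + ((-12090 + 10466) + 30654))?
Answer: 73242922/2132434754059 ≈ 3.4347e-5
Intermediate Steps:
m = 106162893/73242922 (m = -8182*(-1/8972) + 8776*(1/16327) = 4091/4486 + 8776/16327 = 106162893/73242922 ≈ 1.4495)
n = 6192728399/73242922 (n = 86 - 1*106162893/73242922 = 86 - 106162893/73242922 = 6192728399/73242922 ≈ 84.551)
1/(n + ((-12090 + 10466) + 30654)) = 1/(6192728399/73242922 + ((-12090 + 10466) + 30654)) = 1/(6192728399/73242922 + (-1624 + 30654)) = 1/(6192728399/73242922 + 29030) = 1/(2132434754059/73242922) = 73242922/2132434754059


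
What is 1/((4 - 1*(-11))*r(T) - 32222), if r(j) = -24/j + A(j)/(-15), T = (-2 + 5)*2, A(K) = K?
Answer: -1/32288 ≈ -3.0971e-5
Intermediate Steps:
T = 6 (T = 3*2 = 6)
r(j) = -24/j - j/15 (r(j) = -24/j + j/(-15) = -24/j + j*(-1/15) = -24/j - j/15)
1/((4 - 1*(-11))*r(T) - 32222) = 1/((4 - 1*(-11))*(-24/6 - 1/15*6) - 32222) = 1/((4 + 11)*(-24*⅙ - ⅖) - 32222) = 1/(15*(-4 - ⅖) - 32222) = 1/(15*(-22/5) - 32222) = 1/(-66 - 32222) = 1/(-32288) = -1/32288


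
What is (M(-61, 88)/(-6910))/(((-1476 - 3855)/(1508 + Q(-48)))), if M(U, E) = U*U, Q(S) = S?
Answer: 543266/3683721 ≈ 0.14748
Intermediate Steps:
M(U, E) = U**2
(M(-61, 88)/(-6910))/(((-1476 - 3855)/(1508 + Q(-48)))) = ((-61)**2/(-6910))/(((-1476 - 3855)/(1508 - 48))) = (3721*(-1/6910))/((-5331/1460)) = -3721/(6910*((-5331*1/1460))) = -3721/(6910*(-5331/1460)) = -3721/6910*(-1460/5331) = 543266/3683721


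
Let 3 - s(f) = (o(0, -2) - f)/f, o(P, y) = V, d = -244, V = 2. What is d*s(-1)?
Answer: -1464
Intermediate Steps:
o(P, y) = 2
s(f) = 3 - (2 - f)/f
d*s(-1) = -244*(4 - 2/(-1)) = -244*(4 - 2*(-1)) = -244*(4 + 2) = -244*6 = -1464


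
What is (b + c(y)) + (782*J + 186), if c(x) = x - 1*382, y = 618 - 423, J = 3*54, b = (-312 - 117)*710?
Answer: -177907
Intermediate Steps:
b = -304590 (b = -429*710 = -304590)
J = 162
y = 195
c(x) = -382 + x (c(x) = x - 382 = -382 + x)
(b + c(y)) + (782*J + 186) = (-304590 + (-382 + 195)) + (782*162 + 186) = (-304590 - 187) + (126684 + 186) = -304777 + 126870 = -177907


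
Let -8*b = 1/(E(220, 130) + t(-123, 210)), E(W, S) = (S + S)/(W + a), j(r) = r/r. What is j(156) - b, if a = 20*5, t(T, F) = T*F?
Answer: 413265/413267 ≈ 1.0000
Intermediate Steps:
t(T, F) = F*T
j(r) = 1
a = 100
E(W, S) = 2*S/(100 + W) (E(W, S) = (S + S)/(W + 100) = (2*S)/(100 + W) = 2*S/(100 + W))
b = 2/413267 (b = -1/(8*(2*130/(100 + 220) + 210*(-123))) = -1/(8*(2*130/320 - 25830)) = -1/(8*(2*130*(1/320) - 25830)) = -1/(8*(13/16 - 25830)) = -1/(8*(-413267/16)) = -⅛*(-16/413267) = 2/413267 ≈ 4.8395e-6)
j(156) - b = 1 - 1*2/413267 = 1 - 2/413267 = 413265/413267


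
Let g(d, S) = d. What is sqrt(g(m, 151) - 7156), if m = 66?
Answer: I*sqrt(7090) ≈ 84.202*I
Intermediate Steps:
sqrt(g(m, 151) - 7156) = sqrt(66 - 7156) = sqrt(-7090) = I*sqrt(7090)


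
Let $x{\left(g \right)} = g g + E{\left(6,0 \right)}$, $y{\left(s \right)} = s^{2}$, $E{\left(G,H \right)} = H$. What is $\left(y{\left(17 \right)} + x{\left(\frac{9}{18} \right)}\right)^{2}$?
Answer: $\frac{1338649}{16} \approx 83666.0$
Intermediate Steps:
$x{\left(g \right)} = g^{2}$ ($x{\left(g \right)} = g g + 0 = g^{2} + 0 = g^{2}$)
$\left(y{\left(17 \right)} + x{\left(\frac{9}{18} \right)}\right)^{2} = \left(17^{2} + \left(\frac{9}{18}\right)^{2}\right)^{2} = \left(289 + \left(9 \cdot \frac{1}{18}\right)^{2}\right)^{2} = \left(289 + \left(\frac{1}{2}\right)^{2}\right)^{2} = \left(289 + \frac{1}{4}\right)^{2} = \left(\frac{1157}{4}\right)^{2} = \frac{1338649}{16}$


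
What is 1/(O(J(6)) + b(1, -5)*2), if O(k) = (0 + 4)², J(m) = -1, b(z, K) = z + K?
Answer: ⅛ ≈ 0.12500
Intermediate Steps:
b(z, K) = K + z
O(k) = 16 (O(k) = 4² = 16)
1/(O(J(6)) + b(1, -5)*2) = 1/(16 + (-5 + 1)*2) = 1/(16 - 4*2) = 1/(16 - 8) = 1/8 = ⅛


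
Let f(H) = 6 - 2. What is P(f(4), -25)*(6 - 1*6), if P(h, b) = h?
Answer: 0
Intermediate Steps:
f(H) = 4
P(f(4), -25)*(6 - 1*6) = 4*(6 - 1*6) = 4*(6 - 6) = 4*0 = 0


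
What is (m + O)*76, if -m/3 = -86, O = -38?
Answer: 16720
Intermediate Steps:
m = 258 (m = -3*(-86) = 258)
(m + O)*76 = (258 - 38)*76 = 220*76 = 16720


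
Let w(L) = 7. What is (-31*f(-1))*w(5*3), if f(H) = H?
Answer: 217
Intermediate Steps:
(-31*f(-1))*w(5*3) = -31*(-1)*7 = 31*7 = 217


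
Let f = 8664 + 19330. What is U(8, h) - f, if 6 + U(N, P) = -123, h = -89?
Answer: -28123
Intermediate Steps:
U(N, P) = -129 (U(N, P) = -6 - 123 = -129)
f = 27994
U(8, h) - f = -129 - 1*27994 = -129 - 27994 = -28123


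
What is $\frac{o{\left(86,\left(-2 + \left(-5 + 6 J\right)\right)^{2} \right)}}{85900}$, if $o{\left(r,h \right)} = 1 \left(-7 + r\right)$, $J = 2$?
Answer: $\frac{79}{85900} \approx 0.00091967$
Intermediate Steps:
$o{\left(r,h \right)} = -7 + r$
$\frac{o{\left(86,\left(-2 + \left(-5 + 6 J\right)\right)^{2} \right)}}{85900} = \frac{-7 + 86}{85900} = 79 \cdot \frac{1}{85900} = \frac{79}{85900}$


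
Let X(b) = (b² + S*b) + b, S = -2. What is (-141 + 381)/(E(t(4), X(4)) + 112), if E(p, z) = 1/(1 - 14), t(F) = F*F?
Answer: 208/97 ≈ 2.1443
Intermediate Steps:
t(F) = F²
X(b) = b² - b (X(b) = (b² - 2*b) + b = b² - b)
E(p, z) = -1/13 (E(p, z) = 1/(-13) = -1/13)
(-141 + 381)/(E(t(4), X(4)) + 112) = (-141 + 381)/(-1/13 + 112) = 240/(1455/13) = 240*(13/1455) = 208/97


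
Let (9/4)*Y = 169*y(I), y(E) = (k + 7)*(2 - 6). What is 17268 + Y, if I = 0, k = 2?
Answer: 14564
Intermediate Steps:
y(E) = -36 (y(E) = (2 + 7)*(2 - 6) = 9*(-4) = -36)
Y = -2704 (Y = 4*(169*(-36))/9 = (4/9)*(-6084) = -2704)
17268 + Y = 17268 - 2704 = 14564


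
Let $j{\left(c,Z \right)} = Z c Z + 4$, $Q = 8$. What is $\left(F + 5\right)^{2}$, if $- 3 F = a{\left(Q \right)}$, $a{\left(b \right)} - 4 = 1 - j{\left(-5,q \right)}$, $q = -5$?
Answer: $1369$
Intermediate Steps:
$j{\left(c,Z \right)} = 4 + c Z^{2}$ ($j{\left(c,Z \right)} = c Z^{2} + 4 = 4 + c Z^{2}$)
$a{\left(b \right)} = 126$ ($a{\left(b \right)} = 4 + \left(1 - \left(4 - 5 \left(-5\right)^{2}\right)\right) = 4 + \left(1 - \left(4 - 125\right)\right) = 4 + \left(1 - -121\right) = 4 + \left(1 + 121\right) = 4 + 122 = 126$)
$F = -42$ ($F = \left(- \frac{1}{3}\right) 126 = -42$)
$\left(F + 5\right)^{2} = \left(-42 + 5\right)^{2} = \left(-37\right)^{2} = 1369$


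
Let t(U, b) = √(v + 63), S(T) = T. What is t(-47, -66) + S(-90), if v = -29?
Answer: -90 + √34 ≈ -84.169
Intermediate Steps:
t(U, b) = √34 (t(U, b) = √(-29 + 63) = √34)
t(-47, -66) + S(-90) = √34 - 90 = -90 + √34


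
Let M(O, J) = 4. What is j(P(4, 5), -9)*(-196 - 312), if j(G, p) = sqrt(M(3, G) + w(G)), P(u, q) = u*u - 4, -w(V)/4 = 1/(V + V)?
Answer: -254*sqrt(138)/3 ≈ -994.61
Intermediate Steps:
w(V) = -2/V (w(V) = -4/(V + V) = -4*1/(2*V) = -2/V)
P(u, q) = -4 + u**2 (P(u, q) = u**2 - 4 = -4 + u**2)
j(G, p) = sqrt(4 - 2/G)
j(P(4, 5), -9)*(-196 - 312) = sqrt(4 - 2/(-4 + 4**2))*(-196 - 312) = sqrt(4 - 2/(-4 + 16))*(-508) = sqrt(4 - 2/12)*(-508) = sqrt(4 - 2*1/12)*(-508) = sqrt(4 - 1/6)*(-508) = sqrt(23/6)*(-508) = (sqrt(138)/6)*(-508) = -254*sqrt(138)/3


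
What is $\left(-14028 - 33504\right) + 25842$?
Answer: $-21690$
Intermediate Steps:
$\left(-14028 - 33504\right) + 25842 = -47532 + 25842 = -21690$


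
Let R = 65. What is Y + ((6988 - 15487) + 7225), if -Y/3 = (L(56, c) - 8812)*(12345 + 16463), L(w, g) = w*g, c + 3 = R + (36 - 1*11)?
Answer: 340509286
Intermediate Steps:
c = 87 (c = -3 + (65 + (36 - 1*11)) = -3 + (65 + (36 - 11)) = -3 + (65 + 25) = -3 + 90 = 87)
L(w, g) = g*w
Y = 340510560 (Y = -3*(87*56 - 8812)*(12345 + 16463) = -3*(4872 - 8812)*28808 = -(-11820)*28808 = -3*(-113503520) = 340510560)
Y + ((6988 - 15487) + 7225) = 340510560 + ((6988 - 15487) + 7225) = 340510560 + (-8499 + 7225) = 340510560 - 1274 = 340509286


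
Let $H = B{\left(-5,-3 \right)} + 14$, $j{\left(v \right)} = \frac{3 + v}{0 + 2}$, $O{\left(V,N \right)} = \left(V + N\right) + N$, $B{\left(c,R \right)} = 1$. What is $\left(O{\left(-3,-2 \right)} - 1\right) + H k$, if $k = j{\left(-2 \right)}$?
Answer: $- \frac{1}{2} \approx -0.5$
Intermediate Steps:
$O{\left(V,N \right)} = V + 2 N$ ($O{\left(V,N \right)} = \left(N + V\right) + N = V + 2 N$)
$j{\left(v \right)} = \frac{3}{2} + \frac{v}{2}$ ($j{\left(v \right)} = \frac{3 + v}{2} = \left(3 + v\right) \frac{1}{2} = \frac{3}{2} + \frac{v}{2}$)
$k = \frac{1}{2}$ ($k = \frac{3}{2} + \frac{1}{2} \left(-2\right) = \frac{3}{2} - 1 = \frac{1}{2} \approx 0.5$)
$H = 15$ ($H = 1 + 14 = 15$)
$\left(O{\left(-3,-2 \right)} - 1\right) + H k = \left(\left(-3 + 2 \left(-2\right)\right) - 1\right) + 15 \cdot \frac{1}{2} = \left(\left(-3 - 4\right) - 1\right) + \frac{15}{2} = \left(-7 - 1\right) + \frac{15}{2} = -8 + \frac{15}{2} = - \frac{1}{2}$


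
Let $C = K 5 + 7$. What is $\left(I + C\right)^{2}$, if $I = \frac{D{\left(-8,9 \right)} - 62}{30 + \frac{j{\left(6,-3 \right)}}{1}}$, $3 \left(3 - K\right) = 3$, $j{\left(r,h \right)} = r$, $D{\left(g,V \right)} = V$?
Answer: $\frac{312481}{1296} \approx 241.11$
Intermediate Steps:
$K = 2$ ($K = 3 - 1 = 2$)
$I = - \frac{53}{36}$ ($I = \frac{9 - 62}{30 + \frac{6}{1}} = \frac{9 - 62}{30 + 6 \cdot 1} = \frac{9 - 62}{30 + 6} = - \frac{53}{36} \approx -1.4722$)
$C = 17$ ($C = 2 \cdot 5 + 7 = 10 + 7 = 17$)
$\left(I + C\right)^{2} = \left(- \frac{53}{36} + 17\right)^{2} = \left(\frac{559}{36}\right)^{2} = \frac{312481}{1296}$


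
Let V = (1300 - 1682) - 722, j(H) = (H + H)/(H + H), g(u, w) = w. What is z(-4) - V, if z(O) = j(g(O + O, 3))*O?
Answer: 1100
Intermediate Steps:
j(H) = 1 (j(H) = (2*H)/((2*H)) = (2*H)*(1/(2*H)) = 1)
z(O) = O (z(O) = 1*O = O)
V = -1104 (V = -382 - 722 = -1104)
z(-4) - V = -4 - 1*(-1104) = -4 + 1104 = 1100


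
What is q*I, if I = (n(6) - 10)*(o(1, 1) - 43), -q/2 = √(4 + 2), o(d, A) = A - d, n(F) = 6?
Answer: -344*√6 ≈ -842.62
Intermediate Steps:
q = -2*√6 (q = -2*√(4 + 2) = -2*√6 ≈ -4.8990)
I = 172 (I = (6 - 10)*((1 - 1*1) - 43) = -4*((1 - 1) - 43) = -4*(0 - 43) = -4*(-43) = 172)
q*I = -2*√6*172 = -344*√6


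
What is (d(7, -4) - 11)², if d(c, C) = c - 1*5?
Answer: 81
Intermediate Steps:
d(c, C) = -5 + c (d(c, C) = c - 5 = -5 + c)
(d(7, -4) - 11)² = ((-5 + 7) - 11)² = (2 - 11)² = (-9)² = 81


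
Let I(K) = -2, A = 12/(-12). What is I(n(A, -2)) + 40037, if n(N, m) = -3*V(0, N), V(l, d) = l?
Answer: 40035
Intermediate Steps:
A = -1 (A = 12*(-1/12) = -1)
n(N, m) = 0 (n(N, m) = -3*0 = 0)
I(n(A, -2)) + 40037 = -2 + 40037 = 40035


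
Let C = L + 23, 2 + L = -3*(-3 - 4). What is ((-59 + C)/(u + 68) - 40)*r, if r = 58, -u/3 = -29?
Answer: -360586/155 ≈ -2326.4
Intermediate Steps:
u = 87 (u = -3*(-29) = 87)
L = 19 (L = -2 - 3*(-3 - 4) = -2 - 3*(-7) = -2 + 21 = 19)
C = 42 (C = 19 + 23 = 42)
((-59 + C)/(u + 68) - 40)*r = ((-59 + 42)/(87 + 68) - 40)*58 = (-17/155 - 40)*58 = -6217/155*58 = -360586/155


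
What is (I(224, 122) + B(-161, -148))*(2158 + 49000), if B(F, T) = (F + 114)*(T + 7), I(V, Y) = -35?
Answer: 337233536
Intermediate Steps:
B(F, T) = (7 + T)*(114 + F) (B(F, T) = (114 + F)*(7 + T) = (7 + T)*(114 + F))
(I(224, 122) + B(-161, -148))*(2158 + 49000) = (-35 + (798 + 7*(-161) + 114*(-148) - 161*(-148)))*(2158 + 49000) = (-35 + (798 - 1127 - 16872 + 23828))*51158 = (-35 + 6627)*51158 = 6592*51158 = 337233536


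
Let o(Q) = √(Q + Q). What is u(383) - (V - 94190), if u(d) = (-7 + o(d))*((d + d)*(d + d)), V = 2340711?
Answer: -6353813 + 586756*√766 ≈ 9.8857e+6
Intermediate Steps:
o(Q) = √2*√Q (o(Q) = √(2*Q) = √2*√Q)
u(d) = 4*d²*(-7 + √2*√d) (u(d) = (-7 + √2*√d)*((d + d)*(d + d)) = (-7 + √2*√d)*((2*d)*(2*d)) = (-7 + √2*√d)*(4*d²) = 4*d²*(-7 + √2*√d))
u(383) - (V - 94190) = 4*383²*(-7 + √2*√383) - (2340711 - 94190) = 4*146689*(-7 + √766) - 1*2246521 = (-4107292 + 586756*√766) - 2246521 = -6353813 + 586756*√766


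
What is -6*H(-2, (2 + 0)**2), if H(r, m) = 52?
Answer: -312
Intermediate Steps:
-6*H(-2, (2 + 0)**2) = -6*52 = -312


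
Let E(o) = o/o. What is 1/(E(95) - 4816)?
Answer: -1/4815 ≈ -0.00020768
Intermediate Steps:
E(o) = 1
1/(E(95) - 4816) = 1/(1 - 4816) = 1/(-4815) = -1/4815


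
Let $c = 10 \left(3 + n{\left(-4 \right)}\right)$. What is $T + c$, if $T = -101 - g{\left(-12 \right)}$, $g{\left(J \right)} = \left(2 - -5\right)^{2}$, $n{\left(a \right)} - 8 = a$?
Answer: $-80$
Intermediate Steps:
$n{\left(a \right)} = 8 + a$
$c = 70$ ($c = 10 \left(3 + \left(8 - 4\right)\right) = 10 \left(3 + 4\right) = 10 \cdot 7 = 70$)
$g{\left(J \right)} = 49$ ($g{\left(J \right)} = \left(2 + 5\right)^{2} = 7^{2} = 49$)
$T = -150$ ($T = -101 - 49 = -150$)
$T + c = -150 + 70 = -80$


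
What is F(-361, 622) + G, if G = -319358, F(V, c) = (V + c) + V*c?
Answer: -543639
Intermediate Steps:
F(V, c) = V + c + V*c
F(-361, 622) + G = (-361 + 622 - 361*622) - 319358 = (-361 + 622 - 224542) - 319358 = -224281 - 319358 = -543639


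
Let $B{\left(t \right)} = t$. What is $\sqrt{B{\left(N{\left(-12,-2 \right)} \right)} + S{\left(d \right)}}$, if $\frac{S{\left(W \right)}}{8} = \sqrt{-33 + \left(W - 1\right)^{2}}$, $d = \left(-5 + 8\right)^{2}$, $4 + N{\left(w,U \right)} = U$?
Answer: $\sqrt{-6 + 8 \sqrt{31}} \approx 6.2082$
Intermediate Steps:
$N{\left(w,U \right)} = -4 + U$
$d = 9$ ($d = 3^{2} = 9$)
$S{\left(W \right)} = 8 \sqrt{-33 + \left(-1 + W\right)^{2}}$ ($S{\left(W \right)} = 8 \sqrt{-33 + \left(W - 1\right)^{2}} = 8 \sqrt{-33 + \left(-1 + W\right)^{2}}$)
$\sqrt{B{\left(N{\left(-12,-2 \right)} \right)} + S{\left(d \right)}} = \sqrt{\left(-4 - 2\right) + 8 \sqrt{-33 + \left(-1 + 9\right)^{2}}} = \sqrt{-6 + 8 \sqrt{-33 + 8^{2}}} = \sqrt{-6 + 8 \sqrt{-33 + 64}} = \sqrt{-6 + 8 \sqrt{31}}$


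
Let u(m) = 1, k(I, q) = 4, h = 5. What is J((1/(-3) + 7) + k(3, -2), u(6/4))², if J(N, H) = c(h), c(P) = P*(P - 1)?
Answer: 400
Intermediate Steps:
c(P) = P*(-1 + P)
J(N, H) = 20 (J(N, H) = 5*(-1 + 5) = 5*4 = 20)
J((1/(-3) + 7) + k(3, -2), u(6/4))² = 20² = 400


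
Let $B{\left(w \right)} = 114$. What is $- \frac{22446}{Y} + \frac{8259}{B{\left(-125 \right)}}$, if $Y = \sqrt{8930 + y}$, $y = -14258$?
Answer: $\frac{2753}{38} + \frac{3741 i \sqrt{37}}{74} \approx 72.447 + 307.51 i$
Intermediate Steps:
$Y = 12 i \sqrt{37}$ ($Y = \sqrt{8930 - 14258} = \sqrt{-5328} = 12 i \sqrt{37} \approx 72.993 i$)
$- \frac{22446}{Y} + \frac{8259}{B{\left(-125 \right)}} = - \frac{22446}{12 i \sqrt{37}} + \frac{8259}{114} = - 22446 \left(- \frac{i \sqrt{37}}{444}\right) + 8259 \cdot \frac{1}{114} = \frac{3741 i \sqrt{37}}{74} + \frac{2753}{38} = \frac{2753}{38} + \frac{3741 i \sqrt{37}}{74}$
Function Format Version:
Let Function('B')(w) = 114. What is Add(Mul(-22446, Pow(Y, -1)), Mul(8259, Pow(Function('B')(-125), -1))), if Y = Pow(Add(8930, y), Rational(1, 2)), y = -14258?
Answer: Add(Rational(2753, 38), Mul(Rational(3741, 74), I, Pow(37, Rational(1, 2)))) ≈ Add(72.447, Mul(307.51, I))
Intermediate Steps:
Y = Mul(12, I, Pow(37, Rational(1, 2))) (Y = Pow(Add(8930, -14258), Rational(1, 2)) = Pow(-5328, Rational(1, 2)) = Mul(12, I, Pow(37, Rational(1, 2))) ≈ Mul(72.993, I))
Add(Mul(-22446, Pow(Y, -1)), Mul(8259, Pow(Function('B')(-125), -1))) = Add(Mul(-22446, Pow(Mul(12, I, Pow(37, Rational(1, 2))), -1)), Mul(8259, Pow(114, -1))) = Add(Mul(-22446, Mul(Rational(-1, 444), I, Pow(37, Rational(1, 2)))), Mul(8259, Rational(1, 114))) = Add(Mul(Rational(3741, 74), I, Pow(37, Rational(1, 2))), Rational(2753, 38)) = Add(Rational(2753, 38), Mul(Rational(3741, 74), I, Pow(37, Rational(1, 2))))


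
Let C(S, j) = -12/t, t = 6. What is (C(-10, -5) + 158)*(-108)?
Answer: -16848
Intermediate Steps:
C(S, j) = -2 (C(S, j) = -12/6 = -12*1/6 = -2)
(C(-10, -5) + 158)*(-108) = (-2 + 158)*(-108) = 156*(-108) = -16848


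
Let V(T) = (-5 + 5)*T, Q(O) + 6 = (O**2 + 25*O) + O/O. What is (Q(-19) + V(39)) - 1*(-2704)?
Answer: 2585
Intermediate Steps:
Q(O) = -5 + O**2 + 25*O (Q(O) = -6 + ((O**2 + 25*O) + O/O) = -6 + ((O**2 + 25*O) + 1) = -6 + (1 + O**2 + 25*O) = -5 + O**2 + 25*O)
V(T) = 0 (V(T) = 0*T = 0)
(Q(-19) + V(39)) - 1*(-2704) = ((-5 + (-19)**2 + 25*(-19)) + 0) - 1*(-2704) = ((-5 + 361 - 475) + 0) + 2704 = (-119 + 0) + 2704 = -119 + 2704 = 2585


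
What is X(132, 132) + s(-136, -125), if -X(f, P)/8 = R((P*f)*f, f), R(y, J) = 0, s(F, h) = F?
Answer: -136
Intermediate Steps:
X(f, P) = 0 (X(f, P) = -8*0 = 0)
X(132, 132) + s(-136, -125) = 0 - 136 = -136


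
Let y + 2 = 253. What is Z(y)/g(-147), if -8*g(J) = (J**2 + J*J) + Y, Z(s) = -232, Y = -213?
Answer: 1856/43005 ≈ 0.043158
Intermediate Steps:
y = 251 (y = -2 + 253 = 251)
g(J) = 213/8 - J**2/4 (g(J) = -((J**2 + J*J) - 213)/8 = -((J**2 + J**2) - 213)/8 = -(2*J**2 - 213)/8 = -(-213 + 2*J**2)/8 = 213/8 - J**2/4)
Z(y)/g(-147) = -232/(213/8 - 1/4*(-147)**2) = -232/(213/8 - 1/4*21609) = -232/(213/8 - 21609/4) = -232/(-43005/8) = -232*(-8/43005) = 1856/43005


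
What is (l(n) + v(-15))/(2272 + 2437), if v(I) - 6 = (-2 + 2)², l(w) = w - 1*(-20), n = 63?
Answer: 89/4709 ≈ 0.018900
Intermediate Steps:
l(w) = 20 + w (l(w) = w + 20 = 20 + w)
v(I) = 6 (v(I) = 6 + (-2 + 2)² = 6 + 0² = 6 + 0 = 6)
(l(n) + v(-15))/(2272 + 2437) = ((20 + 63) + 6)/(2272 + 2437) = (83 + 6)/4709 = 89*(1/4709) = 89/4709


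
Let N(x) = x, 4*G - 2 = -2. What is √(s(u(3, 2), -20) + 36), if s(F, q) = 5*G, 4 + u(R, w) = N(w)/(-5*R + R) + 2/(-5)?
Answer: 6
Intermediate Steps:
G = 0 (G = ½ + (¼)*(-2) = ½ - ½ = 0)
u(R, w) = -22/5 - w/(4*R) (u(R, w) = -4 + (w/(-5*R + R) + 2/(-5)) = -4 + (w/((-4*R)) + 2*(-⅕)) = -4 + (w*(-1/(4*R)) - ⅖) = -4 + (-w/(4*R) - ⅖) = -4 + (-⅖ - w/(4*R)) = -22/5 - w/(4*R))
s(F, q) = 0 (s(F, q) = 5*0 = 0)
√(s(u(3, 2), -20) + 36) = √(0 + 36) = √36 = 6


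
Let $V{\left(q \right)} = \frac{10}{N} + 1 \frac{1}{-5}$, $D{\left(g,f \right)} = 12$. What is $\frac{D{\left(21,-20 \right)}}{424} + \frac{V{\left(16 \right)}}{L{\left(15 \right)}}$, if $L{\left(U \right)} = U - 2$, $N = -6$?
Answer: $- \frac{2383}{20670} \approx -0.11529$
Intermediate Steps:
$V{\left(q \right)} = - \frac{28}{15}$ ($V{\left(q \right)} = \frac{10}{-6} + 1 \frac{1}{-5} = 10 \left(- \frac{1}{6}\right) + 1 \left(- \frac{1}{5}\right) = - \frac{5}{3} - \frac{1}{5} = - \frac{28}{15}$)
$L{\left(U \right)} = -2 + U$
$\frac{D{\left(21,-20 \right)}}{424} + \frac{V{\left(16 \right)}}{L{\left(15 \right)}} = \frac{12}{424} - \frac{28}{15 \left(-2 + 15\right)} = 12 \cdot \frac{1}{424} - \frac{28}{15 \cdot 13} = \frac{3}{106} - \frac{28}{195} = - \frac{2383}{20670}$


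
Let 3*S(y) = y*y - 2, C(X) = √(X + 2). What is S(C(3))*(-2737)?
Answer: -2737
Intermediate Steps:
C(X) = √(2 + X)
S(y) = -⅔ + y²/3 (S(y) = (y*y - 2)/3 = (y² - 2)/3 = (-2 + y²)/3 = -⅔ + y²/3)
S(C(3))*(-2737) = (-⅔ + (√(2 + 3))²/3)*(-2737) = (-⅔ + (√5)²/3)*(-2737) = (-⅔ + (⅓)*5)*(-2737) = (-⅔ + 5/3)*(-2737) = 1*(-2737) = -2737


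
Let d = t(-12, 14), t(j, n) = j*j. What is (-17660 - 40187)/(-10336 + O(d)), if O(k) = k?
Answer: 57847/10192 ≈ 5.6757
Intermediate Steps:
t(j, n) = j²
d = 144 (d = (-12)² = 144)
(-17660 - 40187)/(-10336 + O(d)) = (-17660 - 40187)/(-10336 + 144) = -57847/(-10192) = -57847*(-1/10192) = 57847/10192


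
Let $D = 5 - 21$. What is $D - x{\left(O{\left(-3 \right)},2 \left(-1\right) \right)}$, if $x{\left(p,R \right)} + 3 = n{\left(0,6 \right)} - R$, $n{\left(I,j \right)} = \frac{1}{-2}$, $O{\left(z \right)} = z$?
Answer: $- \frac{29}{2} \approx -14.5$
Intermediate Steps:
$n{\left(I,j \right)} = - \frac{1}{2}$
$x{\left(p,R \right)} = - \frac{7}{2} - R$ ($x{\left(p,R \right)} = -3 - \left(\frac{1}{2} + R\right) = - \frac{7}{2} - R$)
$D = -16$ ($D = 5 - 21 = -16$)
$D - x{\left(O{\left(-3 \right)},2 \left(-1\right) \right)} = -16 - \left(- \frac{7}{2} - 2 \left(-1\right)\right) = -16 - \left(- \frac{7}{2} - -2\right) = -16 - \left(- \frac{7}{2} + 2\right) = -16 - - \frac{3}{2} = -16 + \frac{3}{2} = - \frac{29}{2}$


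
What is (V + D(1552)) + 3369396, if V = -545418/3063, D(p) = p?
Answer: 3441556102/1021 ≈ 3.3708e+6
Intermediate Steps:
V = -181806/1021 (V = -545418*1/3063 = -181806/1021 ≈ -178.07)
(V + D(1552)) + 3369396 = (-181806/1021 + 1552) + 3369396 = 1402786/1021 + 3369396 = 3441556102/1021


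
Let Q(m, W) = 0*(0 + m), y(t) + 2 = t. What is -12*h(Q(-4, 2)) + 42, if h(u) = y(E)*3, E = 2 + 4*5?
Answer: -678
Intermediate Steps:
E = 22 (E = 2 + 20 = 22)
y(t) = -2 + t
Q(m, W) = 0 (Q(m, W) = 0*m = 0)
h(u) = 60 (h(u) = (-2 + 22)*3 = 20*3 = 60)
-12*h(Q(-4, 2)) + 42 = -12*60 + 42 = -720 + 42 = -678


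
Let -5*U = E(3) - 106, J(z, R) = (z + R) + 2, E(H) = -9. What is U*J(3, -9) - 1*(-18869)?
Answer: 18777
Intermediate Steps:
J(z, R) = 2 + R + z (J(z, R) = (R + z) + 2 = 2 + R + z)
U = 23 (U = -(-9 - 106)/5 = -⅕*(-115) = 23)
U*J(3, -9) - 1*(-18869) = 23*(2 - 9 + 3) - 1*(-18869) = 23*(-4) + 18869 = -92 + 18869 = 18777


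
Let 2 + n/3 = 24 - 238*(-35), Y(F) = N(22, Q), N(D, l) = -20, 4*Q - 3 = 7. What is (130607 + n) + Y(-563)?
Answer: 155643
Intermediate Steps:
Q = 5/2 (Q = ¾ + (¼)*7 = ¾ + 7/4 = 5/2 ≈ 2.5000)
Y(F) = -20
n = 25056 (n = -6 + 3*(24 - 238*(-35)) = -6 + 3*(24 + 8330) = -6 + 3*8354 = -6 + 25062 = 25056)
(130607 + n) + Y(-563) = (130607 + 25056) - 20 = 155663 - 20 = 155643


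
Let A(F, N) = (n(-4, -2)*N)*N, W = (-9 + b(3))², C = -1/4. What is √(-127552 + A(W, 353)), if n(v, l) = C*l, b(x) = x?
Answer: I*√260990/2 ≈ 255.44*I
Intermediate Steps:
C = -¼ (C = -1*¼ = -¼ ≈ -0.25000)
W = 36 (W = (-9 + 3)² = (-6)² = 36)
n(v, l) = -l/4
A(F, N) = N²/2 (A(F, N) = ((-¼*(-2))*N)*N = (N/2)*N = N²/2)
√(-127552 + A(W, 353)) = √(-127552 + (½)*353²) = √(-127552 + (½)*124609) = √(-127552 + 124609/2) = √(-130495/2) = I*√260990/2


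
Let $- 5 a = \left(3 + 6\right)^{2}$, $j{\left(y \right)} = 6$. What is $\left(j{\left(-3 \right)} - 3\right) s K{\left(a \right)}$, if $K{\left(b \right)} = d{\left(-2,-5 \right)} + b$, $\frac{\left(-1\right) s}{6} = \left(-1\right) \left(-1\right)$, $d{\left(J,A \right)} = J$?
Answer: $\frac{1638}{5} \approx 327.6$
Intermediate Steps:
$s = -6$ ($s = - 6 \left(\left(-1\right) \left(-1\right)\right) = \left(-6\right) 1 = -6$)
$a = - \frac{81}{5}$ ($a = - \frac{\left(3 + 6\right)^{2}}{5} = - \frac{9^{2}}{5} = \left(- \frac{1}{5}\right) 81 = - \frac{81}{5} \approx -16.2$)
$K{\left(b \right)} = -2 + b$
$\left(j{\left(-3 \right)} - 3\right) s K{\left(a \right)} = \left(6 - 3\right) \left(-6\right) \left(-2 - \frac{81}{5}\right) = 3 \left(-6\right) \left(- \frac{91}{5}\right) = \left(-18\right) \left(- \frac{91}{5}\right) = \frac{1638}{5}$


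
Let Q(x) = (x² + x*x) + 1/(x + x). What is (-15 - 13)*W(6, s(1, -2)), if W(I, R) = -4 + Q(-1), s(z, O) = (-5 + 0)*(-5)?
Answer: 70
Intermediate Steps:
Q(x) = 1/(2*x) + 2*x² (Q(x) = (x² + x²) + 1/(2*x) = 2*x² + 1/(2*x) = 1/(2*x) + 2*x²)
s(z, O) = 25 (s(z, O) = -5*(-5) = 25)
W(I, R) = -5/2 (W(I, R) = -4 + (½)*(1 + 4*(-1)³)/(-1) = -4 + (½)*(-1)*(1 + 4*(-1)) = -4 + (½)*(-1)*(1 - 4) = -4 + (½)*(-1)*(-3) = -4 + 3/2 = -5/2)
(-15 - 13)*W(6, s(1, -2)) = (-15 - 13)*(-5/2) = -28*(-5/2) = 70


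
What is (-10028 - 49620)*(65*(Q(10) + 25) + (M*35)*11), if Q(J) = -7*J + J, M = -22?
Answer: 640917760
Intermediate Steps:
Q(J) = -6*J
(-10028 - 49620)*(65*(Q(10) + 25) + (M*35)*11) = (-10028 - 49620)*(65*(-6*10 + 25) - 22*35*11) = -59648*(65*(-60 + 25) - 770*11) = -59648*(65*(-35) - 8470) = -59648*(-2275 - 8470) = -59648*(-10745) = 640917760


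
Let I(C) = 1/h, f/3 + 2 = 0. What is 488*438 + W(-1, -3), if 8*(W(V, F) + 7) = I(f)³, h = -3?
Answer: 46167191/216 ≈ 2.1374e+5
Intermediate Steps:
f = -6 (f = -6 + 3*0 = -6 + 0 = -6)
I(C) = -⅓ (I(C) = 1/(-3) = 1*(-⅓) = -⅓)
W(V, F) = -1513/216 (W(V, F) = -7 + (-⅓)³/8 = -7 + (⅛)*(-1/27) = -7 - 1/216 = -1513/216)
488*438 + W(-1, -3) = 488*438 - 1513/216 = 213744 - 1513/216 = 46167191/216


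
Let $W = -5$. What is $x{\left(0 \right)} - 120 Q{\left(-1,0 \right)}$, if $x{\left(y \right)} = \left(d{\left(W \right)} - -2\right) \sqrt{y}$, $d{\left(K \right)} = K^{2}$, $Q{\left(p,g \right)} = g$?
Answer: $0$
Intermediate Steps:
$x{\left(y \right)} = 27 \sqrt{y}$ ($x{\left(y \right)} = \left(\left(-5\right)^{2} - -2\right) \sqrt{y} = \left(25 + 2\right) \sqrt{y} = 27 \sqrt{y}$)
$x{\left(0 \right)} - 120 Q{\left(-1,0 \right)} = 27 \sqrt{0} - 0 = 27 \cdot 0 + 0 = 0 + 0 = 0$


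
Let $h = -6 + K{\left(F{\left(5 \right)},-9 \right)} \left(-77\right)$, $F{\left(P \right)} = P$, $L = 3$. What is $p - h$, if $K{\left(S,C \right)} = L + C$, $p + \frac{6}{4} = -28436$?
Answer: $- \frac{57787}{2} \approx -28894.0$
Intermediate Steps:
$p = - \frac{56875}{2}$ ($p = - \frac{3}{2} - 28436 = - \frac{56875}{2} \approx -28438.0$)
$K{\left(S,C \right)} = 3 + C$
$h = 456$ ($h = -6 + \left(3 - 9\right) \left(-77\right) = -6 - -462 = -6 + 462 = 456$)
$p - h = - \frac{56875}{2} - 456 = - \frac{57787}{2}$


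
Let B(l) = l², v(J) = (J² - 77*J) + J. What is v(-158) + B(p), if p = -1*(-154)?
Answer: 60688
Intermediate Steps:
v(J) = J² - 76*J
p = 154
v(-158) + B(p) = -158*(-76 - 158) + 154² = -158*(-234) + 23716 = 36972 + 23716 = 60688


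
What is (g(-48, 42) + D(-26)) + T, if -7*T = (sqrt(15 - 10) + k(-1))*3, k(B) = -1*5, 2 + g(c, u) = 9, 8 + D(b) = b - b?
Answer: 8/7 - 3*sqrt(5)/7 ≈ 0.18454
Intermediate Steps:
D(b) = -8 (D(b) = -8 + (b - b) = -8 + 0 = -8)
g(c, u) = 7 (g(c, u) = -2 + 9 = 7)
k(B) = -5
T = 15/7 - 3*sqrt(5)/7 (T = -(sqrt(15 - 10) - 5)*3/7 = -(sqrt(5) - 5)*3/7 = -(-5 + sqrt(5))*3/7 = -(-15 + 3*sqrt(5))/7 = 15/7 - 3*sqrt(5)/7 ≈ 1.1845)
(g(-48, 42) + D(-26)) + T = (7 - 8) + (15/7 - 3*sqrt(5)/7) = -1 + (15/7 - 3*sqrt(5)/7) = 8/7 - 3*sqrt(5)/7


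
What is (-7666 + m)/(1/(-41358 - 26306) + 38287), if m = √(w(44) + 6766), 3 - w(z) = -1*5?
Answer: -518712224/2590651567 + 67664*√6774/2590651567 ≈ -0.19808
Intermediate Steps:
w(z) = 8 (w(z) = 3 - (-1)*5 = 3 - 1*(-5) = 3 + 5 = 8)
m = √6774 (m = √(8 + 6766) = √6774 ≈ 82.304)
(-7666 + m)/(1/(-41358 - 26306) + 38287) = (-7666 + √6774)/(1/(-41358 - 26306) + 38287) = (-7666 + √6774)/(1/(-67664) + 38287) = (-7666 + √6774)/(-1/67664 + 38287) = (-7666 + √6774)/(2590651567/67664) = (-7666 + √6774)*(67664/2590651567) = -518712224/2590651567 + 67664*√6774/2590651567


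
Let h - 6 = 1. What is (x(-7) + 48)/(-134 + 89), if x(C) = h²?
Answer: -97/45 ≈ -2.1556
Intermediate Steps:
h = 7 (h = 6 + 1 = 7)
x(C) = 49 (x(C) = 7² = 49)
(x(-7) + 48)/(-134 + 89) = (49 + 48)/(-134 + 89) = 97/(-45) = -1/45*97 = -97/45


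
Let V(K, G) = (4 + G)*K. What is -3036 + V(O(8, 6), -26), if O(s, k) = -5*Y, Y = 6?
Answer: -2376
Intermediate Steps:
O(s, k) = -30 (O(s, k) = -5*6 = -30)
V(K, G) = K*(4 + G)
-3036 + V(O(8, 6), -26) = -3036 - 30*(4 - 26) = -3036 - 30*(-22) = -3036 + 660 = -2376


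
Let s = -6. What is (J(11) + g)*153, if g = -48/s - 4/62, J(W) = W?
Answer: 89811/31 ≈ 2897.1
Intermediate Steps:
g = 246/31 (g = -48/(-6) - 4/62 = -48*(-⅙) - 4*1/62 = 8 - 2/31 = 246/31 ≈ 7.9355)
(J(11) + g)*153 = (11 + 246/31)*153 = (587/31)*153 = 89811/31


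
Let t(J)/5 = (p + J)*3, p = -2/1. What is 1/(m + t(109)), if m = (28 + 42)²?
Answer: 1/6505 ≈ 0.00015373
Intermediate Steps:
p = -2 (p = -2*1 = -2)
m = 4900 (m = 70² = 4900)
t(J) = -30 + 15*J (t(J) = 5*((-2 + J)*3) = 5*(-6 + 3*J) = -30 + 15*J)
1/(m + t(109)) = 1/(4900 + (-30 + 15*109)) = 1/(4900 + (-30 + 1635)) = 1/(4900 + 1605) = 1/6505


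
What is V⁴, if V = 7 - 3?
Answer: 256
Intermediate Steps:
V = 4
V⁴ = 4⁴ = 256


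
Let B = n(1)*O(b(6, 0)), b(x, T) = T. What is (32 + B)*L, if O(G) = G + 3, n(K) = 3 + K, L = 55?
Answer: 2420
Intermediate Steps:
O(G) = 3 + G
B = 12 (B = (3 + 1)*(3 + 0) = 4*3 = 12)
(32 + B)*L = (32 + 12)*55 = 44*55 = 2420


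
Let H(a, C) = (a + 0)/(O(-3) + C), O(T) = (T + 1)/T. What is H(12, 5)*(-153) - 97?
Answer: -421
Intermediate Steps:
O(T) = (1 + T)/T
H(a, C) = a/(⅔ + C) (H(a, C) = (a + 0)/((1 - 3)/(-3) + C) = a/(-⅓*(-2) + C) = a/(⅔ + C))
H(12, 5)*(-153) - 97 = (3*12/(2 + 3*5))*(-153) - 97 = (3*12/(2 + 15))*(-153) - 97 = (3*12/17)*(-153) - 97 = (3*12*(1/17))*(-153) - 97 = (36/17)*(-153) - 97 = -324 - 97 = -421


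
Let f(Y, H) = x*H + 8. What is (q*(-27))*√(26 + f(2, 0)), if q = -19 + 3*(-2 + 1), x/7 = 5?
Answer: 594*√34 ≈ 3463.6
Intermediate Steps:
x = 35 (x = 7*5 = 35)
q = -22 (q = -19 + 3*(-1) = -19 - 3 = -22)
f(Y, H) = 8 + 35*H (f(Y, H) = 35*H + 8 = 8 + 35*H)
(q*(-27))*√(26 + f(2, 0)) = (-22*(-27))*√(26 + (8 + 35*0)) = 594*√(26 + (8 + 0)) = 594*√(26 + 8) = 594*√34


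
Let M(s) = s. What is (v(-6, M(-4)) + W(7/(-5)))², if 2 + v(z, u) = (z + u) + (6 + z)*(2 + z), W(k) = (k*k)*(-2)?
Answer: 158404/625 ≈ 253.45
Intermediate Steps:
W(k) = -2*k² (W(k) = k²*(-2) = -2*k²)
v(z, u) = -2 + u + z + (2 + z)*(6 + z) (v(z, u) = -2 + ((z + u) + (6 + z)*(2 + z)) = -2 + ((u + z) + (2 + z)*(6 + z)) = -2 + (u + z + (2 + z)*(6 + z)) = -2 + u + z + (2 + z)*(6 + z))
(v(-6, M(-4)) + W(7/(-5)))² = ((10 - 4 + (-6)² + 9*(-6)) - 2*(7/(-5))²)² = ((10 - 4 + 36 - 54) - 2*(7*(-⅕))²)² = (-12 - 2*(-7/5)²)² = (-12 - 2*49/25)² = (-12 - 98/25)² = (-398/25)² = 158404/625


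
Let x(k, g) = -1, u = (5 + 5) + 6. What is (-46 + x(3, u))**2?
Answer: 2209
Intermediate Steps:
u = 16 (u = 10 + 6 = 16)
(-46 + x(3, u))**2 = (-46 - 1)**2 = (-47)**2 = 2209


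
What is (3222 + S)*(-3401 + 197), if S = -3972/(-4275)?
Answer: -4904975832/475 ≈ -1.0326e+7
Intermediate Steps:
S = 1324/1425 (S = -3972*(-1/4275) = 1324/1425 ≈ 0.92912)
(3222 + S)*(-3401 + 197) = (3222 + 1324/1425)*(-3401 + 197) = (4592674/1425)*(-3204) = -4904975832/475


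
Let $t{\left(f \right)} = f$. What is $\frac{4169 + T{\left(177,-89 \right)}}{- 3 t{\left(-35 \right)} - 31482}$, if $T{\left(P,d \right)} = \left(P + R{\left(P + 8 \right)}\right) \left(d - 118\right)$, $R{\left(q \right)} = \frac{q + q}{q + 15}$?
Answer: $\frac{657059}{627540} \approx 1.047$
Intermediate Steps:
$R{\left(q \right)} = \frac{2 q}{15 + q}$
$T{\left(P,d \right)} = \left(-118 + d\right) \left(P + \frac{2 \left(8 + P\right)}{23 + P}\right)$ ($T{\left(P,d \right)} = \left(P + \frac{2 \left(P + 8\right)}{15 + \left(P + 8\right)}\right) \left(d - 118\right) = \left(P + \frac{2 \left(8 + P\right)}{15 + \left(8 + P\right)}\right) \left(-118 + d\right) = \left(P + \frac{2 \left(8 + P\right)}{23 + P}\right) \left(-118 + d\right) = \left(-118 + d\right) \left(P + \frac{2 \left(8 + P\right)}{23 + P}\right)$)
$\frac{4169 + T{\left(177,-89 \right)}}{- 3 t{\left(-35 \right)} - 31482} = \frac{4169 + \frac{-1888 - 41772 + 2 \left(-89\right) \left(8 + 177\right) + 177 \left(-118 - 89\right) \left(23 + 177\right)}{23 + 177}}{\left(-3\right) \left(-35\right) - 31482} = \frac{4169 + \frac{-1888 - 41772 + 2 \left(-89\right) 185 + 177 \left(-207\right) 200}{200}}{105 - 31482} = \frac{4169 + \frac{-1888 - 41772 - 32930 - 7327800}{200}}{-31377} = \left(4169 + \frac{1}{200} \left(-7404390\right)\right) \left(- \frac{1}{31377}\right) = \left(4169 - \frac{740439}{20}\right) \left(- \frac{1}{31377}\right) = \left(- \frac{657059}{20}\right) \left(- \frac{1}{31377}\right) = \frac{657059}{627540}$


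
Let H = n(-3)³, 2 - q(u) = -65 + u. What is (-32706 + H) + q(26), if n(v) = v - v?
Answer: -32665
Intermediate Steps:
n(v) = 0
q(u) = 67 - u (q(u) = 2 - (-65 + u) = 2 + (65 - u) = 67 - u)
H = 0 (H = 0³ = 0)
(-32706 + H) + q(26) = (-32706 + 0) + (67 - 1*26) = -32706 + (67 - 26) = -32706 + 41 = -32665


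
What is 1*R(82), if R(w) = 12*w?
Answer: 984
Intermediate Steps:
1*R(82) = 1*(12*82) = 1*984 = 984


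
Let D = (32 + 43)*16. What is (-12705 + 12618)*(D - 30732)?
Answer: 2569284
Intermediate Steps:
D = 1200 (D = 75*16 = 1200)
(-12705 + 12618)*(D - 30732) = (-12705 + 12618)*(1200 - 30732) = -87*(-29532) = 2569284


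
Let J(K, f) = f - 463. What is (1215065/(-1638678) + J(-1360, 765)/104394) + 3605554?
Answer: 34266407235331793/9503786174 ≈ 3.6056e+6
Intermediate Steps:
J(K, f) = -463 + f
(1215065/(-1638678) + J(-1360, 765)/104394) + 3605554 = (1215065/(-1638678) + (-463 + 765)/104394) + 3605554 = (1215065*(-1/1638678) + 302*(1/104394)) + 3605554 = (-1215065/1638678 + 151/52197) + 3605554 = -7019478603/9503786174 + 3605554 = 34266407235331793/9503786174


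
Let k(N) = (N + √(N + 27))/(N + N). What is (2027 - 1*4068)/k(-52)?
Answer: -11037728/2729 - 1061320*I/2729 ≈ -4044.6 - 388.9*I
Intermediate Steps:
k(N) = (N + √(27 + N))/(2*N) (k(N) = (N + √(27 + N))/((2*N)) = (N + √(27 + N))*(1/(2*N)) = (N + √(27 + N))/(2*N))
(2027 - 1*4068)/k(-52) = (2027 - 1*4068)/(((½)*(-52 + √(27 - 52))/(-52))) = (2027 - 4068)/(((½)*(-1/52)*(-52 + √(-25)))) = -(11037728/2729 + 1061320*I/2729) = -2041*10816*(½ + 5*I/104)/2729 = -22075456*(½ + 5*I/104)/2729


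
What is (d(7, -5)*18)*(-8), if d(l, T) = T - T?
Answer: 0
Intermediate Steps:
d(l, T) = 0
(d(7, -5)*18)*(-8) = (0*18)*(-8) = 0*(-8) = 0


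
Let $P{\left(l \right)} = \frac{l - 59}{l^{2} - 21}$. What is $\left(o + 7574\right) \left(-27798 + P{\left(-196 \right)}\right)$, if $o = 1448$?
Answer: $- \frac{1925844176646}{7679} \approx -2.5079 \cdot 10^{8}$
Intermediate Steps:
$P{\left(l \right)} = \frac{-59 + l}{-21 + l^{2}}$
$\left(o + 7574\right) \left(-27798 + P{\left(-196 \right)}\right) = \left(1448 + 7574\right) \left(-27798 + \frac{-59 - 196}{-21 + \left(-196\right)^{2}}\right) = 9022 \left(-27798 + \frac{1}{-21 + 38416} \left(-255\right)\right) = 9022 \left(-27798 + \frac{1}{38395} \left(-255\right)\right) = 9022 \left(-27798 - \frac{51}{7679}\right) = 9022 \left(- \frac{213460893}{7679}\right) = - \frac{1925844176646}{7679}$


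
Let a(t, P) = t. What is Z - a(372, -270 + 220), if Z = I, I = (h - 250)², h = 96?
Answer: 23344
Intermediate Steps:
I = 23716 (I = (96 - 250)² = (-154)² = 23716)
Z = 23716
Z - a(372, -270 + 220) = 23716 - 1*372 = 23716 - 372 = 23344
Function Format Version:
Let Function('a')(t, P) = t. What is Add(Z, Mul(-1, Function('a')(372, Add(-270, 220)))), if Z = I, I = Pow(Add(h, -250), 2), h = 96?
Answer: 23344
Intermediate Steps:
I = 23716 (I = Pow(Add(96, -250), 2) = Pow(-154, 2) = 23716)
Z = 23716
Add(Z, Mul(-1, Function('a')(372, Add(-270, 220)))) = Add(23716, Mul(-1, 372)) = Add(23716, -372) = 23344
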